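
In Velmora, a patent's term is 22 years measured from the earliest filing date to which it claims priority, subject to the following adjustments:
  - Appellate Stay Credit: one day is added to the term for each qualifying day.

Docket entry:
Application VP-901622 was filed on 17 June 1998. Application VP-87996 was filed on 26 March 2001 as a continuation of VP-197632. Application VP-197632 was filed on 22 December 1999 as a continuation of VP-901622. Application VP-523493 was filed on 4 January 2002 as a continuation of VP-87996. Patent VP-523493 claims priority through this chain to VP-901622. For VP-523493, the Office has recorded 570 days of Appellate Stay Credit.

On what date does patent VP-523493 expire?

January 8, 2022

Earliest priority filing: 17 June 1998.
Base term: 17 June 1998 + 22 years → 17 June 2020.
Appellate Stay Credit: +570 days → 8 January 2022.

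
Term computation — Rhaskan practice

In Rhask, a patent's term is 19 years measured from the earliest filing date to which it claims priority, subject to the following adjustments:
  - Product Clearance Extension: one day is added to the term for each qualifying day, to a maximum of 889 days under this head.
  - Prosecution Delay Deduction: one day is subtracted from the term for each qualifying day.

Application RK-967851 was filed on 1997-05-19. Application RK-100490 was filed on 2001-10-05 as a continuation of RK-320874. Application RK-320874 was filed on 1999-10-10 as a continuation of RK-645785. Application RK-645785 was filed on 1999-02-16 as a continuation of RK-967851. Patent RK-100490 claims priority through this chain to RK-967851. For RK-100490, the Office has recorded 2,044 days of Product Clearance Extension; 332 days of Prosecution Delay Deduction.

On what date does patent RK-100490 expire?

Earliest priority filing: 19 May 1997.
Base term: 19 May 1997 + 19 years → 19 May 2016.
Product Clearance Extension: 2044 days claimed exceeds the 889-day cap, so +889 days → 25 October 2018.
Prosecution Delay Deduction: −332 days → 27 November 2017.

November 27, 2017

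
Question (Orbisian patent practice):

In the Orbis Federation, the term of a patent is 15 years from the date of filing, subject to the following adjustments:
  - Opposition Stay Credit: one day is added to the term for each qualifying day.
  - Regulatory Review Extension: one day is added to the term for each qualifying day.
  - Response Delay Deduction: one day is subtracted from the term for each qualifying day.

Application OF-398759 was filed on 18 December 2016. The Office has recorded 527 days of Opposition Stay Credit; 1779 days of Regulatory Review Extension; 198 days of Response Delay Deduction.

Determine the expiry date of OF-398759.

Base term: filing date + 15 years → 18 December 2031.
Opposition Stay Credit: +527 days → 28 May 2033.
Regulatory Review Extension: +1779 days → 11 April 2038.
Response Delay Deduction: −198 days → 25 September 2037.

2037-09-25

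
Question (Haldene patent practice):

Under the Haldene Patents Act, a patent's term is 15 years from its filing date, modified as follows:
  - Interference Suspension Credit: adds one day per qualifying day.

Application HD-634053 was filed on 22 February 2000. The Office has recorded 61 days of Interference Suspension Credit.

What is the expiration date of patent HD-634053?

2015-04-24

Base term: filing date + 15 years → 22 February 2015.
Interference Suspension Credit: +61 days → 24 April 2015.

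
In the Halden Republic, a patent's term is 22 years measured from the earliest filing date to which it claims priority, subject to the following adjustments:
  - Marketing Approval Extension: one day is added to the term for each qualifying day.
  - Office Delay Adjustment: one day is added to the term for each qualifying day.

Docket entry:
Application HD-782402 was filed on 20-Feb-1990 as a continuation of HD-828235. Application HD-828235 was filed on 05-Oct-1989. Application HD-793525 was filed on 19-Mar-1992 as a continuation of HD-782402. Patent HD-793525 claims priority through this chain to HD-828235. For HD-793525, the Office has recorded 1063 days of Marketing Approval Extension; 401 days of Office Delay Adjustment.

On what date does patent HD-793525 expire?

Earliest priority filing: 5 October 1989.
Base term: 5 October 1989 + 22 years → 5 October 2011.
Marketing Approval Extension: +1063 days → 2 September 2014.
Office Delay Adjustment: +401 days → 8 October 2015.

October 8, 2015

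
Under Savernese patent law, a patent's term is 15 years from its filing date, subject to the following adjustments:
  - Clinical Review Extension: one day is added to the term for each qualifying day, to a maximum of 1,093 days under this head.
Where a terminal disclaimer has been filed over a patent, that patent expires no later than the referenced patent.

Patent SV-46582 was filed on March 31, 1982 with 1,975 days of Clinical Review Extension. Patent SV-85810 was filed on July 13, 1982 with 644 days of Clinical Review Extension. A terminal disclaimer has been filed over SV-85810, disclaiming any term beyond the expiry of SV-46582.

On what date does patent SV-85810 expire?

Natural term of SV-85810:
  Base: filing + 15 years → 13 July 1997.
  Clinical Review Extension: 644 days (within the 1093-day cap) → +644 days → 18 April 1999.
Expiry of referenced patent SV-46582:
  Base: filing + 15 years → 31 March 1997.
  Clinical Review Extension: 1975 days claimed exceeds the 1093-day cap, so +1093 days → 28 March 2000.
Terminal disclaimer: SV-85810 expires on the earlier of 18 April 1999 and 28 March 2000.

April 18, 1999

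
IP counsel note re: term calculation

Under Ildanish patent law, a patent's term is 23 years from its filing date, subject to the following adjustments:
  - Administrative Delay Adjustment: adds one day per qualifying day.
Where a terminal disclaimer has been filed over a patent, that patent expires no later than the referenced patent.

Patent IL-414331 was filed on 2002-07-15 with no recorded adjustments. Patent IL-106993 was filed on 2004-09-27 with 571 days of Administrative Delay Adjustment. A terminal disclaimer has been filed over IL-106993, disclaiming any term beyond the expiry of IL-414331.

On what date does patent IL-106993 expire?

Natural term of IL-106993:
  Base: filing + 23 years → 27 September 2027.
  Administrative Delay Adjustment: +571 days → 20 April 2029.
Expiry of referenced patent IL-414331:
  Base: filing + 23 years → 15 July 2025.
Terminal disclaimer: IL-106993 expires on the earlier of 20 April 2029 and 15 July 2025.

2025-07-15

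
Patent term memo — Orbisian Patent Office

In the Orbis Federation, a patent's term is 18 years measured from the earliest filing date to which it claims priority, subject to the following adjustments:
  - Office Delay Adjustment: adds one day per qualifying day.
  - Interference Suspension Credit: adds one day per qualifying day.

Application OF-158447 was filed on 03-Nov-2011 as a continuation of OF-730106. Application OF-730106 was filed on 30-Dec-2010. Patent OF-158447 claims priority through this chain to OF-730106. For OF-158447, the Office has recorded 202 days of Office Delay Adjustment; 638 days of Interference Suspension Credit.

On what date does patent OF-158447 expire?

Earliest priority filing: 30 December 2010.
Base term: 30 December 2010 + 18 years → 30 December 2028.
Office Delay Adjustment: +202 days → 20 July 2029.
Interference Suspension Credit: +638 days → 19 April 2031.

April 19, 2031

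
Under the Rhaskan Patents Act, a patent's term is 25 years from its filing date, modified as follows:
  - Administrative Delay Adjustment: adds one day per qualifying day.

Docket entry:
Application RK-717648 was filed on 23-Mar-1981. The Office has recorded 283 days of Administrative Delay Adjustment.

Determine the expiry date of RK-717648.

2006-12-31

Base term: filing date + 25 years → 23 March 2006.
Administrative Delay Adjustment: +283 days → 31 December 2006.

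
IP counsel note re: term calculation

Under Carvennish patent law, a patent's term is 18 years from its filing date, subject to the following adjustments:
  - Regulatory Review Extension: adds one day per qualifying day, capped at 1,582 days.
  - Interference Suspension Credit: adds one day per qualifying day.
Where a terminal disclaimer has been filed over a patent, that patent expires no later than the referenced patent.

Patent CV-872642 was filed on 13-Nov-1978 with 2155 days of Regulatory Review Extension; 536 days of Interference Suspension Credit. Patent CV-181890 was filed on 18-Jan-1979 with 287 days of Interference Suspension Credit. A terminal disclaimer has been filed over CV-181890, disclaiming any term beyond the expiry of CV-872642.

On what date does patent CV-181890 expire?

Natural term of CV-181890:
  Base: filing + 18 years → 18 January 1997.
  Interference Suspension Credit: +287 days → 1 November 1997.
Expiry of referenced patent CV-872642:
  Base: filing + 18 years → 13 November 1996.
  Regulatory Review Extension: 2155 days claimed exceeds the 1582-day cap, so +1582 days → 14 March 2001.
  Interference Suspension Credit: +536 days → 1 September 2002.
Terminal disclaimer: CV-181890 expires on the earlier of 1 November 1997 and 1 September 2002.

1997-11-01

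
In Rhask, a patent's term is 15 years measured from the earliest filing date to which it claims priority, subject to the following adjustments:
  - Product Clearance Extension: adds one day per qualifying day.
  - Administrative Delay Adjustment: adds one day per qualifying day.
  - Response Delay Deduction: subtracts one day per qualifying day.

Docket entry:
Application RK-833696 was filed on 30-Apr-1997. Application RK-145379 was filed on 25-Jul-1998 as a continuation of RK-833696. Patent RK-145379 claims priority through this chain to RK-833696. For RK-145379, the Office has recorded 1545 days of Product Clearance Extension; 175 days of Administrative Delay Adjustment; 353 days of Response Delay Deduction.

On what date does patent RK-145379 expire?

Earliest priority filing: 30 April 1997.
Base term: 30 April 1997 + 15 years → 30 April 2012.
Product Clearance Extension: +1545 days → 23 July 2016.
Administrative Delay Adjustment: +175 days → 14 January 2017.
Response Delay Deduction: −353 days → 27 January 2016.

2016-01-27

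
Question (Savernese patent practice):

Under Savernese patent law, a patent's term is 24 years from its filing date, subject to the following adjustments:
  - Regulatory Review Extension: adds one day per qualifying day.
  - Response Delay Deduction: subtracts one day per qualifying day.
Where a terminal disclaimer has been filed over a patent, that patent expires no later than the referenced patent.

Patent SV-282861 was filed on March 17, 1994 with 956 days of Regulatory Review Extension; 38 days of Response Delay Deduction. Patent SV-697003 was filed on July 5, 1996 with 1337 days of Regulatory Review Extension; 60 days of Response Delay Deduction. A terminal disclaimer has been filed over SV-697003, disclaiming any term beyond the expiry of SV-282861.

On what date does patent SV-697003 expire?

Natural term of SV-697003:
  Base: filing + 24 years → 5 July 2020.
  Regulatory Review Extension: +1337 days → 3 March 2024.
  Response Delay Deduction: −60 days → 3 January 2024.
Expiry of referenced patent SV-282861:
  Base: filing + 24 years → 17 March 2018.
  Regulatory Review Extension: +956 days → 28 October 2020.
  Response Delay Deduction: −38 days → 20 September 2020.
Terminal disclaimer: SV-697003 expires on the earlier of 3 January 2024 and 20 September 2020.

September 20, 2020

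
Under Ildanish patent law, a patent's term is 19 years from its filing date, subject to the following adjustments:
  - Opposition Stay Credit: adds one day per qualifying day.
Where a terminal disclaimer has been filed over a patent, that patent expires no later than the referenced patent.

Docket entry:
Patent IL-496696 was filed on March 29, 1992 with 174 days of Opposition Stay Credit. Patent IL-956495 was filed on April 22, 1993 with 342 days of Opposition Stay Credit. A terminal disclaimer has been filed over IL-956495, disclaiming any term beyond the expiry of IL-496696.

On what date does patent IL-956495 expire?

Natural term of IL-956495:
  Base: filing + 19 years → 22 April 2012.
  Opposition Stay Credit: +342 days → 30 March 2013.
Expiry of referenced patent IL-496696:
  Base: filing + 19 years → 29 March 2011.
  Opposition Stay Credit: +174 days → 19 September 2011.
Terminal disclaimer: IL-956495 expires on the earlier of 30 March 2013 and 19 September 2011.

September 19, 2011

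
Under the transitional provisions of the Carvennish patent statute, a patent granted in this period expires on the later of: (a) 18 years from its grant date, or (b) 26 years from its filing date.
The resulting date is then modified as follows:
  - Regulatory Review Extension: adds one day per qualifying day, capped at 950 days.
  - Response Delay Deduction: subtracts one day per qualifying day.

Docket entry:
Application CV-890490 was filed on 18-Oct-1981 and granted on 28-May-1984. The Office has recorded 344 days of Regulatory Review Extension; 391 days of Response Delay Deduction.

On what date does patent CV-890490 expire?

(a) grant + 18 years → 28 May 2002.
(b) filing + 26 years → 18 October 2007.
Later of the two: 18 October 2007.
Regulatory Review Extension: 344 days (within the 950-day cap) → +344 days → 26 September 2008.
Response Delay Deduction: −391 days → 1 September 2007.

September 1, 2007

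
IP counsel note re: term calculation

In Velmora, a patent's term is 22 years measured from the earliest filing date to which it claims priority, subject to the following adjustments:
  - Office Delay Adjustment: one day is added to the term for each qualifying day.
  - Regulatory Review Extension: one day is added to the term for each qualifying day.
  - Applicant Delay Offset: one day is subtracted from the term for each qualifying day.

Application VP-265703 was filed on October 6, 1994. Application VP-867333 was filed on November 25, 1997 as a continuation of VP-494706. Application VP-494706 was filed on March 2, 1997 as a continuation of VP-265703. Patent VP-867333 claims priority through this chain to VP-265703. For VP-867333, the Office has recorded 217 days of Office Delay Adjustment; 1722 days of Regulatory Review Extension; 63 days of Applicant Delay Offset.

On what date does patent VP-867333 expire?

Earliest priority filing: 6 October 1994.
Base term: 6 October 1994 + 22 years → 6 October 2016.
Office Delay Adjustment: +217 days → 11 May 2017.
Regulatory Review Extension: +1722 days → 27 January 2022.
Applicant Delay Offset: −63 days → 25 November 2021.

November 25, 2021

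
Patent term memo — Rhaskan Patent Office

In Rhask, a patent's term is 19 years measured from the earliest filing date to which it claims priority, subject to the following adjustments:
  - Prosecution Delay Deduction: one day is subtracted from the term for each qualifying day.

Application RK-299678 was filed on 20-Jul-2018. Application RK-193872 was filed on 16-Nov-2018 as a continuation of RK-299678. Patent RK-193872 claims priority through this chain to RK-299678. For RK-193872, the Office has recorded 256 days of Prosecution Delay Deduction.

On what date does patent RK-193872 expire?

Earliest priority filing: 20 July 2018.
Base term: 20 July 2018 + 19 years → 20 July 2037.
Prosecution Delay Deduction: −256 days → 6 November 2036.

2036-11-06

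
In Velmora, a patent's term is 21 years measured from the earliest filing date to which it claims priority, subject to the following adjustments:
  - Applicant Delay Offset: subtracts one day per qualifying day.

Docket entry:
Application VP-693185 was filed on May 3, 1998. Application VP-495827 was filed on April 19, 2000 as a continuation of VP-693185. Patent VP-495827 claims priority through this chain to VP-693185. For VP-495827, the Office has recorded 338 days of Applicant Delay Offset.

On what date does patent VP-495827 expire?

Earliest priority filing: 3 May 1998.
Base term: 3 May 1998 + 21 years → 3 May 2019.
Applicant Delay Offset: −338 days → 30 May 2018.

2018-05-30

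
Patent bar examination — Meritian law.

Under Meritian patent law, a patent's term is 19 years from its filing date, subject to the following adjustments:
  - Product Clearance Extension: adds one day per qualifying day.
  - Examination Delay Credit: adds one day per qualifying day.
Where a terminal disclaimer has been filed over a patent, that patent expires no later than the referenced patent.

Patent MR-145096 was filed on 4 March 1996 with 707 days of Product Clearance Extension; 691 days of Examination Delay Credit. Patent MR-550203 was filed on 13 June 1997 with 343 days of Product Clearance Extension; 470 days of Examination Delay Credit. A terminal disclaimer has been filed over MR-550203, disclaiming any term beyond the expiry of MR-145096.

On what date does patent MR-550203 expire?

2018-09-04

Natural term of MR-550203:
  Base: filing + 19 years → 13 June 2016.
  Product Clearance Extension: +343 days → 22 May 2017.
  Examination Delay Credit: +470 days → 4 September 2018.
Expiry of referenced patent MR-145096:
  Base: filing + 19 years → 4 March 2015.
  Product Clearance Extension: +707 days → 8 February 2017.
  Examination Delay Credit: +691 days → 31 December 2018.
Terminal disclaimer: MR-550203 expires on the earlier of 4 September 2018 and 31 December 2018.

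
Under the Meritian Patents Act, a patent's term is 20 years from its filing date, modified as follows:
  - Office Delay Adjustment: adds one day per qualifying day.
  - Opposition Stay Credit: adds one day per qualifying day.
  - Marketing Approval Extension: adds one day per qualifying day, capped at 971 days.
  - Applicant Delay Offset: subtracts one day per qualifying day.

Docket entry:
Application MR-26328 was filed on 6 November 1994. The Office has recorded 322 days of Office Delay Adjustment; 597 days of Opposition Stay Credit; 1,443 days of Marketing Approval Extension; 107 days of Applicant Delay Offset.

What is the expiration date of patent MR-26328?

Base term: filing date + 20 years → 6 November 2014.
Office Delay Adjustment: +322 days → 24 September 2015.
Opposition Stay Credit: +597 days → 13 May 2017.
Marketing Approval Extension: 1443 days claimed exceeds the 971-day cap, so +971 days → 9 January 2020.
Applicant Delay Offset: −107 days → 24 September 2019.

September 24, 2019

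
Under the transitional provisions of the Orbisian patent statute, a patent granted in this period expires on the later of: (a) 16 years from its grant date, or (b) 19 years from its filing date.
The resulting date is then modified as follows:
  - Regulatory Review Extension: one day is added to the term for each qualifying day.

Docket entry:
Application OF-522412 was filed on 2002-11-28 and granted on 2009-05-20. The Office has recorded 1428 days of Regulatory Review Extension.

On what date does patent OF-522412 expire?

April 17, 2029

(a) grant + 16 years → 20 May 2025.
(b) filing + 19 years → 28 November 2021.
Later of the two: 20 May 2025.
Regulatory Review Extension: +1428 days → 17 April 2029.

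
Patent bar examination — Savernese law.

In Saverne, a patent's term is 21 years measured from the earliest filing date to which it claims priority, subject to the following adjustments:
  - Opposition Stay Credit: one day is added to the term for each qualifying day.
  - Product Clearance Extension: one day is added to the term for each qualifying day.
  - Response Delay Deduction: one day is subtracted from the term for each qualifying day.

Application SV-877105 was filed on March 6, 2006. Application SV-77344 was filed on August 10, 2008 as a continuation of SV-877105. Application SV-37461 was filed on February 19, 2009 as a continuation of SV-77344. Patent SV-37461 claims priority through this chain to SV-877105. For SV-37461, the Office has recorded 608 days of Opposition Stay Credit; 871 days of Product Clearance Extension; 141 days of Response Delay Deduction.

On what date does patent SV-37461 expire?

2030-11-03

Earliest priority filing: 6 March 2006.
Base term: 6 March 2006 + 21 years → 6 March 2027.
Opposition Stay Credit: +608 days → 3 November 2028.
Product Clearance Extension: +871 days → 24 March 2031.
Response Delay Deduction: −141 days → 3 November 2030.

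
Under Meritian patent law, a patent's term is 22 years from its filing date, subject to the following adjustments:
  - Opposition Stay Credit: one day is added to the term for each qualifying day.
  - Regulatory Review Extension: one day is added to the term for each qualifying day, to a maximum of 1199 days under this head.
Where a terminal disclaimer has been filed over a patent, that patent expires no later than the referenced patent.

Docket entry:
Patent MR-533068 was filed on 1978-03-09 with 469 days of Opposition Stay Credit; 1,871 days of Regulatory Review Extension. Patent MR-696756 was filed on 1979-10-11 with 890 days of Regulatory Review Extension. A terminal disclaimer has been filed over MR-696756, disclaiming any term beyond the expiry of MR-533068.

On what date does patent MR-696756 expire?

2004-03-19

Natural term of MR-696756:
  Base: filing + 22 years → 11 October 2001.
  Regulatory Review Extension: 890 days (within the 1199-day cap) → +890 days → 19 March 2004.
Expiry of referenced patent MR-533068:
  Base: filing + 22 years → 9 March 2000.
  Opposition Stay Credit: +469 days → 21 June 2001.
  Regulatory Review Extension: 1871 days claimed exceeds the 1199-day cap, so +1199 days → 2 October 2004.
Terminal disclaimer: MR-696756 expires on the earlier of 19 March 2004 and 2 October 2004.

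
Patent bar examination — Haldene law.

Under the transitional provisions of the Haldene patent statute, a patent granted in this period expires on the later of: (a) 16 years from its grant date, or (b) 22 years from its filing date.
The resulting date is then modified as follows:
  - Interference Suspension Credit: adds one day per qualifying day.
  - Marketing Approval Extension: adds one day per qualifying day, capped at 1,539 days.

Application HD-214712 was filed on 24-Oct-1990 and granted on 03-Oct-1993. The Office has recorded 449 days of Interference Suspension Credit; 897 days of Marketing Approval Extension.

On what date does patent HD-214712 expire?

(a) grant + 16 years → 3 October 2009.
(b) filing + 22 years → 24 October 2012.
Later of the two: 24 October 2012.
Interference Suspension Credit: +449 days → 16 January 2014.
Marketing Approval Extension: 897 days (within the 1539-day cap) → +897 days → 1 July 2016.

2016-07-01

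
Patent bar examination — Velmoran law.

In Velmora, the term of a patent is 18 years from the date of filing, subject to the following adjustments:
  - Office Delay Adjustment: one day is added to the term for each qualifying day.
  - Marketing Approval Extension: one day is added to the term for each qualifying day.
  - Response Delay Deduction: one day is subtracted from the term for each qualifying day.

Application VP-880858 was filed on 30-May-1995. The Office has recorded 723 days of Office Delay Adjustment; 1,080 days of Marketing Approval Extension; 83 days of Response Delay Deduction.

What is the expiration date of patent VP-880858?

2018-02-13

Base term: filing date + 18 years → 30 May 2013.
Office Delay Adjustment: +723 days → 23 May 2015.
Marketing Approval Extension: +1080 days → 7 May 2018.
Response Delay Deduction: −83 days → 13 February 2018.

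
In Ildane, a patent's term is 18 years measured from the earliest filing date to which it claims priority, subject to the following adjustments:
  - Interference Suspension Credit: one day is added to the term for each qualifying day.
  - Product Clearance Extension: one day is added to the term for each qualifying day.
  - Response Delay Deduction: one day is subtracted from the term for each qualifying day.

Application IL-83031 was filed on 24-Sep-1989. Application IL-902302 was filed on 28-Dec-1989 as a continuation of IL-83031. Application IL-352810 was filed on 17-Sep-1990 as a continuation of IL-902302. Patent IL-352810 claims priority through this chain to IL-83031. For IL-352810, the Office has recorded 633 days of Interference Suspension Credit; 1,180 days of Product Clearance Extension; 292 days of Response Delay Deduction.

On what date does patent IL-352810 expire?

2011-11-23

Earliest priority filing: 24 September 1989.
Base term: 24 September 1989 + 18 years → 24 September 2007.
Interference Suspension Credit: +633 days → 18 June 2009.
Product Clearance Extension: +1180 days → 10 September 2012.
Response Delay Deduction: −292 days → 23 November 2011.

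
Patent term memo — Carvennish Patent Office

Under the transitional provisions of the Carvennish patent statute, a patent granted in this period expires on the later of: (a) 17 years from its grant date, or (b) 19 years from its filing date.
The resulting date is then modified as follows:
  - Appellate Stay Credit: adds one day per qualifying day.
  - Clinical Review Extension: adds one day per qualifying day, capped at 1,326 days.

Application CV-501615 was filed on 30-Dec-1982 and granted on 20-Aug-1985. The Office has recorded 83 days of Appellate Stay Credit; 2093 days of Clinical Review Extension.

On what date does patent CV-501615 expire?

2006-06-29

(a) grant + 17 years → 20 August 2002.
(b) filing + 19 years → 30 December 2001.
Later of the two: 20 August 2002.
Appellate Stay Credit: +83 days → 11 November 2002.
Clinical Review Extension: 2093 days claimed exceeds the 1326-day cap, so +1326 days → 29 June 2006.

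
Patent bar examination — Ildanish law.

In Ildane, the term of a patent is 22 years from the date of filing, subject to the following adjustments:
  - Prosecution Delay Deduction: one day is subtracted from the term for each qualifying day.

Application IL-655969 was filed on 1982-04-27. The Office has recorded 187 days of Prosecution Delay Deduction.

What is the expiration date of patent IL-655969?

2003-10-23

Base term: filing date + 22 years → 27 April 2004.
Prosecution Delay Deduction: −187 days → 23 October 2003.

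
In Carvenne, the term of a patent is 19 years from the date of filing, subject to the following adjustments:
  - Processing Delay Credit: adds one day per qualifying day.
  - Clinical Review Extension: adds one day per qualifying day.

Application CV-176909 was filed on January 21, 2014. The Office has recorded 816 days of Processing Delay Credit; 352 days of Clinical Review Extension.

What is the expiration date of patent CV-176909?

Base term: filing date + 19 years → 21 January 2033.
Processing Delay Credit: +816 days → 17 April 2035.
Clinical Review Extension: +352 days → 3 April 2036.

2036-04-03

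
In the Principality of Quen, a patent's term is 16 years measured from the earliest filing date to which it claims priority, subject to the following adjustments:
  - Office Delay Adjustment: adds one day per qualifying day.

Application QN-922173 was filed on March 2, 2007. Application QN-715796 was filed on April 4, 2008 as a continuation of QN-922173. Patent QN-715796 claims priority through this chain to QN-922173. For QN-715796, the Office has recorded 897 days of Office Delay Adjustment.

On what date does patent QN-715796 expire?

Earliest priority filing: 2 March 2007.
Base term: 2 March 2007 + 16 years → 2 March 2023.
Office Delay Adjustment: +897 days → 15 August 2025.

2025-08-15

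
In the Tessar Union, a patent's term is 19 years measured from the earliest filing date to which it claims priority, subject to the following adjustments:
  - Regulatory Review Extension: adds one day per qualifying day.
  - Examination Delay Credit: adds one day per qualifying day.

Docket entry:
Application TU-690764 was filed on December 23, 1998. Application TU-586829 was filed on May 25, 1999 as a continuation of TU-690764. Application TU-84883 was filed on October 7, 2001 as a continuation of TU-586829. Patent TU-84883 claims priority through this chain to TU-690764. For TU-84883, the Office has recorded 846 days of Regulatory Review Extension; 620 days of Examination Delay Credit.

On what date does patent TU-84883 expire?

December 28, 2021

Earliest priority filing: 23 December 1998.
Base term: 23 December 1998 + 19 years → 23 December 2017.
Regulatory Review Extension: +846 days → 17 April 2020.
Examination Delay Credit: +620 days → 28 December 2021.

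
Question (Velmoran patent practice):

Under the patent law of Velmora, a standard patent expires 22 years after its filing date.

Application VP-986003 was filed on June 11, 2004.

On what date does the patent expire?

Filing date + 22 years → 11 June 2026.

June 11, 2026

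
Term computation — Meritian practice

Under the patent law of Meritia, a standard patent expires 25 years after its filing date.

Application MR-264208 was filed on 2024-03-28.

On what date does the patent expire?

Filing date + 25 years → 28 March 2049.

2049-03-28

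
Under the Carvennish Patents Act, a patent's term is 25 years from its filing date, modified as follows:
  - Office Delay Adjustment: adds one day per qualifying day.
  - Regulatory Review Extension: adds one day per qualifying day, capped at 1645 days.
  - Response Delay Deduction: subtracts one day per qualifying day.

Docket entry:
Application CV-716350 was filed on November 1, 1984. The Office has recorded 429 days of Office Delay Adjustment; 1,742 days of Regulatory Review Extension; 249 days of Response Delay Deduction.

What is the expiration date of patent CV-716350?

2014-10-31

Base term: filing date + 25 years → 1 November 2009.
Office Delay Adjustment: +429 days → 4 January 2011.
Regulatory Review Extension: 1742 days claimed exceeds the 1645-day cap, so +1645 days → 7 July 2015.
Response Delay Deduction: −249 days → 31 October 2014.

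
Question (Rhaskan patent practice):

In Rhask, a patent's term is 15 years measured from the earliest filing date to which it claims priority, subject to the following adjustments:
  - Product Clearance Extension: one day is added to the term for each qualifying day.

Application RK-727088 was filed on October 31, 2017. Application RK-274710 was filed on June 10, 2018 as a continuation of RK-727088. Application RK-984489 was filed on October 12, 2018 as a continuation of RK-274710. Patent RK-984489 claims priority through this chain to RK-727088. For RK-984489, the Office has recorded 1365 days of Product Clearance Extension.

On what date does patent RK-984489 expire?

Earliest priority filing: 31 October 2017.
Base term: 31 October 2017 + 15 years → 31 October 2032.
Product Clearance Extension: +1365 days → 27 July 2036.

2036-07-27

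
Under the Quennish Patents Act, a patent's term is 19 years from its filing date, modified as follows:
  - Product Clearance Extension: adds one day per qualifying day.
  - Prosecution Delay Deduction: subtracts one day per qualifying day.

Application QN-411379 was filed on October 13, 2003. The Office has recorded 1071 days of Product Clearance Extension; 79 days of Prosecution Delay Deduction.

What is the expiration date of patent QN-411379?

Base term: filing date + 19 years → 13 October 2022.
Product Clearance Extension: +1071 days → 18 September 2025.
Prosecution Delay Deduction: −79 days → 1 July 2025.

July 1, 2025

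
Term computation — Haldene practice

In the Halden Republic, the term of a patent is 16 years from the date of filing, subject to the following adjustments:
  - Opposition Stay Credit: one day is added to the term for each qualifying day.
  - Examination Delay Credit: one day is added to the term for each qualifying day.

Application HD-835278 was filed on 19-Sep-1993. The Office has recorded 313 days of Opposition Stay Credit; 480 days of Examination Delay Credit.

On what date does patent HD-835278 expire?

Base term: filing date + 16 years → 19 September 2009.
Opposition Stay Credit: +313 days → 29 July 2010.
Examination Delay Credit: +480 days → 21 November 2011.

November 21, 2011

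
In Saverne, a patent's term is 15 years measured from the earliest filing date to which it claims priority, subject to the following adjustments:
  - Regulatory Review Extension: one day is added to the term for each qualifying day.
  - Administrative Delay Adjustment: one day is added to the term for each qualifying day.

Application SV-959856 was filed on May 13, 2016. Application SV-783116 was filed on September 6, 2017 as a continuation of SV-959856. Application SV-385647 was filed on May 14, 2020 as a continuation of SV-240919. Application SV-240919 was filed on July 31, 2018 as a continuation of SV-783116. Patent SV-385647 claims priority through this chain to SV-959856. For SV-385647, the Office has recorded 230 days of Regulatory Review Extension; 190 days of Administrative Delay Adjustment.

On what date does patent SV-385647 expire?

2032-07-06

Earliest priority filing: 13 May 2016.
Base term: 13 May 2016 + 15 years → 13 May 2031.
Regulatory Review Extension: +230 days → 29 December 2031.
Administrative Delay Adjustment: +190 days → 6 July 2032.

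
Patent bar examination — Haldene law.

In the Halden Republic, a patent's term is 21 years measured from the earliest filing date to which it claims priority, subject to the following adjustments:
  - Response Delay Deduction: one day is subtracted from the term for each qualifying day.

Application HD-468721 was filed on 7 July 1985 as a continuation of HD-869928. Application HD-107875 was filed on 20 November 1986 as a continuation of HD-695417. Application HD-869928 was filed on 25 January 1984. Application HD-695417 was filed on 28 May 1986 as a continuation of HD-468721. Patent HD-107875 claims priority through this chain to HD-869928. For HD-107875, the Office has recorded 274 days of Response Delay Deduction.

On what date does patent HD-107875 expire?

2004-04-26

Earliest priority filing: 25 January 1984.
Base term: 25 January 1984 + 21 years → 25 January 2005.
Response Delay Deduction: −274 days → 26 April 2004.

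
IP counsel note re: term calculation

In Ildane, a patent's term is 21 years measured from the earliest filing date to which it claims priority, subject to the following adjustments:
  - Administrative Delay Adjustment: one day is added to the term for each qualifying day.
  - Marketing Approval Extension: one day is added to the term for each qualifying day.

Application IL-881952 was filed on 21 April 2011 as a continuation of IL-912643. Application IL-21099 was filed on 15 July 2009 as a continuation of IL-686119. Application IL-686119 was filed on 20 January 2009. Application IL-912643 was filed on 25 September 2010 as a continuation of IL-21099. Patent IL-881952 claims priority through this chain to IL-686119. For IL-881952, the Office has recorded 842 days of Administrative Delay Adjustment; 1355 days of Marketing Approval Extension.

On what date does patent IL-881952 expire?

January 26, 2036

Earliest priority filing: 20 January 2009.
Base term: 20 January 2009 + 21 years → 20 January 2030.
Administrative Delay Adjustment: +842 days → 11 May 2032.
Marketing Approval Extension: +1355 days → 26 January 2036.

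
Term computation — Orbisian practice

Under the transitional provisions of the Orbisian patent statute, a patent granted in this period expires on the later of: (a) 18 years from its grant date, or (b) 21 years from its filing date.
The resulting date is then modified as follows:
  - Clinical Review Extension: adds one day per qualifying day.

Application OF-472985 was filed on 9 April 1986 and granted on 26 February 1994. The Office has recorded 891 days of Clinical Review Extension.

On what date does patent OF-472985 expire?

(a) grant + 18 years → 26 February 2012.
(b) filing + 21 years → 9 April 2007.
Later of the two: 26 February 2012.
Clinical Review Extension: +891 days → 5 August 2014.

2014-08-05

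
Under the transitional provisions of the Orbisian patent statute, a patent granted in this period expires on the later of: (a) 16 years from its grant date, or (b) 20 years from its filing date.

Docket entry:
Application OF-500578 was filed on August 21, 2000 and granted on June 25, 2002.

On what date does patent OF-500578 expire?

(a) grant + 16 years → 25 June 2018.
(b) filing + 20 years → 21 August 2020.
Later of the two: 21 August 2020.

August 21, 2020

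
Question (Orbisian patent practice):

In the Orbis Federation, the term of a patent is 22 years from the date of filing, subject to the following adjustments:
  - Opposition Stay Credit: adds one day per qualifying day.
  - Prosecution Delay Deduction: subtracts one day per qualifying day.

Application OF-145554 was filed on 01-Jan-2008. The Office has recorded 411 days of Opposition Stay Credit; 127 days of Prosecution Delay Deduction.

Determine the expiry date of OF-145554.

Base term: filing date + 22 years → 1 January 2030.
Opposition Stay Credit: +411 days → 16 February 2031.
Prosecution Delay Deduction: −127 days → 12 October 2030.

October 12, 2030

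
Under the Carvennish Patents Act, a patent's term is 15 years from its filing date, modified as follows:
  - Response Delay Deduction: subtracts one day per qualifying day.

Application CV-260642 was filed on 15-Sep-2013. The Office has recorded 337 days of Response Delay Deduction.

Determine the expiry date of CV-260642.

Base term: filing date + 15 years → 15 September 2028.
Response Delay Deduction: −337 days → 14 October 2027.

October 14, 2027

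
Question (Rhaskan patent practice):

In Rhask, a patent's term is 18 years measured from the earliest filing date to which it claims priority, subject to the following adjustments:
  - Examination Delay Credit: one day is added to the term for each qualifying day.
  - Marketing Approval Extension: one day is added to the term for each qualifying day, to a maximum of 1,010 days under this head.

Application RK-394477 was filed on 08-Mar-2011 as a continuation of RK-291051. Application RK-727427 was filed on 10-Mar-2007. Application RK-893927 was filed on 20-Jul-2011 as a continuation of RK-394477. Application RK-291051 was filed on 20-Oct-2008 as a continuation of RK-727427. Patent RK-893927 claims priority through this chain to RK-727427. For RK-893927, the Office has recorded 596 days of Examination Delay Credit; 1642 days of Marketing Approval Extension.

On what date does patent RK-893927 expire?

Earliest priority filing: 10 March 2007.
Base term: 10 March 2007 + 18 years → 10 March 2025.
Examination Delay Credit: +596 days → 27 October 2026.
Marketing Approval Extension: 1642 days claimed exceeds the 1010-day cap, so +1010 days → 2 August 2029.

2029-08-02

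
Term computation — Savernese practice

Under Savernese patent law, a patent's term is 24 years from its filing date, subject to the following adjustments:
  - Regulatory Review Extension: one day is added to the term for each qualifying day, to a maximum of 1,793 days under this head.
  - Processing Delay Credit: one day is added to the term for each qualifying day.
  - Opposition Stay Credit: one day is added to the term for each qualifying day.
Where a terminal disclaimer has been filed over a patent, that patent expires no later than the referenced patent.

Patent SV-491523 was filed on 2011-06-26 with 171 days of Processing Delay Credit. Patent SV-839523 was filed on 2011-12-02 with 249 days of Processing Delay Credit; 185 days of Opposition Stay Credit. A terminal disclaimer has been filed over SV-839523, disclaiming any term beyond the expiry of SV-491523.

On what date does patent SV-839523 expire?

Natural term of SV-839523:
  Base: filing + 24 years → 2 December 2035.
  Processing Delay Credit: +249 days → 7 August 2036.
  Opposition Stay Credit: +185 days → 8 February 2037.
Expiry of referenced patent SV-491523:
  Base: filing + 24 years → 26 June 2035.
  Processing Delay Credit: +171 days → 14 December 2035.
Terminal disclaimer: SV-839523 expires on the earlier of 8 February 2037 and 14 December 2035.

December 14, 2035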